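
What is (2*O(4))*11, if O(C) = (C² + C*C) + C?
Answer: 792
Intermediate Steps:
O(C) = C + 2*C² (O(C) = (C² + C²) + C = 2*C² + C = C + 2*C²)
(2*O(4))*11 = (2*(4*(1 + 2*4)))*11 = (2*(4*(1 + 8)))*11 = (2*(4*9))*11 = (2*36)*11 = 72*11 = 792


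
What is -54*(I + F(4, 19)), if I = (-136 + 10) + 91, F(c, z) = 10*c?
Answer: -270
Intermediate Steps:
I = -35 (I = -126 + 91 = -35)
-54*(I + F(4, 19)) = -54*(-35 + 10*4) = -54*(-35 + 40) = -54*5 = -270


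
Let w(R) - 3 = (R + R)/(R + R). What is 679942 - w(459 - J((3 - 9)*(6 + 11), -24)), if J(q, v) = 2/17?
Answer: 679938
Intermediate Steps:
J(q, v) = 2/17 (J(q, v) = 2*(1/17) = 2/17)
w(R) = 4 (w(R) = 3 + (R + R)/(R + R) = 3 + (2*R)/((2*R)) = 3 + (2*R)*(1/(2*R)) = 3 + 1 = 4)
679942 - w(459 - J((3 - 9)*(6 + 11), -24)) = 679942 - 1*4 = 679942 - 4 = 679938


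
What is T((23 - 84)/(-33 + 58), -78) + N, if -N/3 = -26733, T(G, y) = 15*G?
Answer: 400812/5 ≈ 80162.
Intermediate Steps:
N = 80199 (N = -3*(-26733) = 80199)
T((23 - 84)/(-33 + 58), -78) + N = 15*((23 - 84)/(-33 + 58)) + 80199 = 15*(-61/25) + 80199 = -183/5 + 80199 = 400812/5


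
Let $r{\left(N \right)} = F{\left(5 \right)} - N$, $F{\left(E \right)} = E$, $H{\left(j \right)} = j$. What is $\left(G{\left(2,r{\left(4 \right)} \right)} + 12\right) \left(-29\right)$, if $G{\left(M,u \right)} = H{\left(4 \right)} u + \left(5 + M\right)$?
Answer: $-667$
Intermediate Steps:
$r{\left(N \right)} = 5 - N$
$G{\left(M,u \right)} = 5 + M + 4 u$ ($G{\left(M,u \right)} = 4 u + \left(5 + M\right) = 5 + M + 4 u$)
$\left(G{\left(2,r{\left(4 \right)} \right)} + 12\right) \left(-29\right) = \left(\left(5 + 2 + 4 \left(5 - 4\right)\right) + 12\right) \left(-29\right) = \left(\left(5 + 2 + 4 \cdot 1\right) + 12\right) \left(-29\right) = \left(\left(5 + 2 + 4\right) + 12\right) \left(-29\right) = \left(11 + 12\right) \left(-29\right) = 23 \left(-29\right) = -667$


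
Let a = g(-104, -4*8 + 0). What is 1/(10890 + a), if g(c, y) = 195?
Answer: 1/11085 ≈ 9.0212e-5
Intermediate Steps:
a = 195
1/(10890 + a) = 1/(10890 + 195) = 1/11085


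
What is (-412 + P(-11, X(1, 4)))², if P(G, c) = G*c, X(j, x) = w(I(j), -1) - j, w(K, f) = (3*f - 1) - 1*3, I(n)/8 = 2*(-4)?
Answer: 104976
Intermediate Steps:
I(n) = -64 (I(n) = 8*(2*(-4)) = 8*(-8) = -64)
w(K, f) = -4 + 3*f (w(K, f) = (-1 + 3*f) - 3 = -4 + 3*f)
X(j, x) = -7 - j (X(j, x) = (-4 + 3*(-1)) - j = (-4 - 3) - j = -7 - j)
(-412 + P(-11, X(1, 4)))² = (-412 - 11*(-7 - 1*1))² = (-412 - 11*(-7 - 1))² = (-412 - 11*(-8))² = (-412 + 88)² = (-324)² = 104976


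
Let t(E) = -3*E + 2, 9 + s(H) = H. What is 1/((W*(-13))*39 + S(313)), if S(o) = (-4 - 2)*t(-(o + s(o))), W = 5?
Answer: -1/13653 ≈ -7.3244e-5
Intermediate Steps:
s(H) = -9 + H
t(E) = 2 - 3*E
S(o) = 150 - 36*o (S(o) = (-4 - 2)*(2 - (-3)*(o + (-9 + o))) = -6*(2 - (-3)*(-9 + 2*o)) = -6*(2 - 3*(9 - 2*o)) = -6*(2 + (-27 + 6*o)) = -6*(-25 + 6*o) = 150 - 36*o)
1/((W*(-13))*39 + S(313)) = 1/((5*(-13))*39 + (150 - 36*313)) = 1/(-65*39 + (150 - 11268)) = 1/(-2535 - 11118) = 1/(-13653) = -1/13653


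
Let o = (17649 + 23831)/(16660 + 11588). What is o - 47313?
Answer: -167057018/3531 ≈ -47312.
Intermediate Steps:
o = 5185/3531 (o = 41480/28248 = 41480*(1/28248) = 5185/3531 ≈ 1.4684)
o - 47313 = 5185/3531 - 47313 = -167057018/3531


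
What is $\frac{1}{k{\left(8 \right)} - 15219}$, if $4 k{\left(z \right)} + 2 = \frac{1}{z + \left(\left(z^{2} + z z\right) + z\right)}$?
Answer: $- \frac{576}{8766431} \approx -6.5705 \cdot 10^{-5}$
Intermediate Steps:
$k{\left(z \right)} = - \frac{1}{2} + \frac{1}{4 \left(2 z + 2 z^{2}\right)}$ ($k{\left(z \right)} = - \frac{1}{2} + \frac{1}{4 \left(z + \left(\left(z^{2} + z z\right) + z\right)\right)} = - \frac{1}{2} + \frac{1}{4 \left(z + \left(\left(z^{2} + z^{2}\right) + z\right)\right)} = - \frac{1}{2} + \frac{1}{4 \left(z + \left(2 z^{2} + z\right)\right)} = - \frac{1}{2} + \frac{1}{4 \left(z + \left(z + 2 z^{2}\right)\right)} = - \frac{1}{2} + \frac{1}{4 \left(2 z + 2 z^{2}\right)}$)
$\frac{1}{k{\left(8 \right)} - 15219} = \frac{1}{\frac{1 - 32 - 4 \cdot 8^{2}}{8 \cdot 8 \left(1 + 8\right)} - 15219} = \frac{1}{\frac{1}{8} \cdot \frac{1}{8} \cdot \frac{1}{9} \left(1 - 32 - 256\right) - 15219} = \frac{1}{\frac{1}{8} \cdot \frac{1}{8} \cdot \frac{1}{9} \left(-287\right) - 15219} = \frac{1}{- \frac{287}{576} - 15219} = \frac{1}{- \frac{8766431}{576}} = - \frac{576}{8766431}$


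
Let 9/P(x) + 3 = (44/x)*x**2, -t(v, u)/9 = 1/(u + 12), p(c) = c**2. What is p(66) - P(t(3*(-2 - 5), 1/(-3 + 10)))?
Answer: 4395459/1009 ≈ 4356.3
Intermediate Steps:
t(v, u) = -9/(12 + u) (t(v, u) = -9/(u + 12) = -9/(12 + u))
P(x) = 9/(-3 + 44*x) (P(x) = 9/(-3 + (44/x)*x**2) = 9/(-3 + 44*x))
p(66) - P(t(3*(-2 - 5), 1/(-3 + 10))) = 66**2 - 9/(-3 + 44*(-9/(12 + 1/(-3 + 10)))) = 4356 - 9/(-3 + 44*(-9/(12 + 1/7))) = 4356 - 9/(-3 + 44*(-9/85/7)) = 4356 - 9/(-3 + 44*(-9*7/85)) = 4356 - 9/(-3 + 44*(-63/85)) = 4356 - 9/(-3 - 2772/85) = 4356 - 9/(-3027/85) = 4356 - 9*(-85)/3027 = 4356 - 1*(-255/1009) = 4356 + 255/1009 = 4395459/1009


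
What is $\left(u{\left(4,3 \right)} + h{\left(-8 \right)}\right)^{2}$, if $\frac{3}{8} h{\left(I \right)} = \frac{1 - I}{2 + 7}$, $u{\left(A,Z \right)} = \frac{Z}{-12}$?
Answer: $\frac{841}{144} \approx 5.8403$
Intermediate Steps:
$u{\left(A,Z \right)} = - \frac{Z}{12}$ ($u{\left(A,Z \right)} = Z \left(- \frac{1}{12}\right) = - \frac{Z}{12}$)
$h{\left(I \right)} = \frac{8}{27} - \frac{8 I}{27}$ ($h{\left(I \right)} = \frac{8 \frac{1 - I}{2 + 7}}{3} = \frac{8 \frac{1 - I}{9}}{3} = \frac{8 \left(1 - I\right) \frac{1}{9}}{3} = \frac{8 \left(\frac{1}{9} - \frac{I}{9}\right)}{3} = \frac{8}{27} - \frac{8 I}{27}$)
$\left(u{\left(4,3 \right)} + h{\left(-8 \right)}\right)^{2} = \left(\left(- \frac{1}{12}\right) 3 + \left(\frac{8}{27} - - \frac{64}{27}\right)\right)^{2} = \left(- \frac{1}{4} + \left(\frac{8}{27} + \frac{64}{27}\right)\right)^{2} = \left(- \frac{1}{4} + \frac{8}{3}\right)^{2} = \left(\frac{29}{12}\right)^{2} = \frac{841}{144}$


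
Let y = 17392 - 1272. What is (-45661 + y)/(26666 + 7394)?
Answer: -29541/34060 ≈ -0.86732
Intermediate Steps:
y = 16120
(-45661 + y)/(26666 + 7394) = (-45661 + 16120)/(26666 + 7394) = -29541/34060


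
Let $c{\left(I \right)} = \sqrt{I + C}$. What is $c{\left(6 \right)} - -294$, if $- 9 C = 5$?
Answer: $\frac{889}{3} \approx 296.33$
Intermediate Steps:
$C = - \frac{5}{9}$ ($C = \left(- \frac{1}{9}\right) 5 = - \frac{5}{9} \approx -0.55556$)
$c{\left(I \right)} = \sqrt{- \frac{5}{9} + I}$ ($c{\left(I \right)} = \sqrt{I - \frac{5}{9}} = \sqrt{- \frac{5}{9} + I}$)
$c{\left(6 \right)} - -294 = \frac{\sqrt{-5 + 9 \cdot 6}}{3} - -294 = \frac{\sqrt{-5 + 54}}{3} + 294 = \frac{\sqrt{49}}{3} + 294 = \frac{1}{3} \cdot 7 + 294 = \frac{7}{3} + 294 = \frac{889}{3}$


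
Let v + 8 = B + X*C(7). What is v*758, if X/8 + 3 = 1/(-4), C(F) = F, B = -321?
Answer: -387338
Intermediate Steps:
X = -26 (X = -24 + 8/(-4) = -24 + 8*(-¼) = -24 - 2 = -26)
v = -511 (v = -8 + (-321 - 26*7) = -8 + (-321 - 182) = -8 - 503 = -511)
v*758 = -511*758 = -387338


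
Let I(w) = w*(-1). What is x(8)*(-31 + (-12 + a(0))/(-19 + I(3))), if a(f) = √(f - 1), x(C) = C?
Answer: -2680/11 - 4*I/11 ≈ -243.64 - 0.36364*I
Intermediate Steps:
I(w) = -w
a(f) = √(-1 + f)
x(8)*(-31 + (-12 + a(0))/(-19 + I(3))) = 8*(-31 + (-12 + √(-1 + 0))/(-19 - 1*3)) = 8*(-31 + (-12 + √(-1))/(-19 - 3)) = 8*(-31 + (-12 + I)/(-22)) = 8*(-31 + (-12 + I)*(-1/22)) = 8*(-31 + (6/11 - I/22)) = 8*(-335/11 - I/22) = -2680/11 - 4*I/11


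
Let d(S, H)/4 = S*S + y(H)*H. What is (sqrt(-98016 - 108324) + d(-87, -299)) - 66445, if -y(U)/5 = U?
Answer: -1824189 + 2*I*sqrt(51585) ≈ -1.8242e+6 + 454.25*I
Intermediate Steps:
y(U) = -5*U
d(S, H) = -20*H**2 + 4*S**2 (d(S, H) = 4*(S*S + (-5*H)*H) = 4*(S**2 - 5*H**2) = -20*H**2 + 4*S**2)
(sqrt(-98016 - 108324) + d(-87, -299)) - 66445 = (sqrt(-98016 - 108324) + (-20*(-299)**2 + 4*(-87)**2)) - 66445 = (sqrt(-206340) + (-20*89401 + 4*7569)) - 66445 = (2*I*sqrt(51585) + (-1788020 + 30276)) - 66445 = (2*I*sqrt(51585) - 1757744) - 66445 = (-1757744 + 2*I*sqrt(51585)) - 66445 = -1824189 + 2*I*sqrt(51585)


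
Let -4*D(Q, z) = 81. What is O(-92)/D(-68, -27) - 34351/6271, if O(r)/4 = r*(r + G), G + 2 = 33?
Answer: -565868063/507951 ≈ -1114.0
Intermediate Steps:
G = 31 (G = -2 + 33 = 31)
D(Q, z) = -81/4 (D(Q, z) = -¼*81 = -81/4)
O(r) = 4*r*(31 + r) (O(r) = 4*(r*(r + 31)) = 4*(r*(31 + r)) = 4*r*(31 + r))
O(-92)/D(-68, -27) - 34351/6271 = (4*(-92)*(31 - 92))/(-81/4) - 34351/6271 = (4*(-92)*(-61))*(-4/81) - 34351*1/6271 = 22448*(-4/81) - 34351/6271 = -89792/81 - 34351/6271 = -565868063/507951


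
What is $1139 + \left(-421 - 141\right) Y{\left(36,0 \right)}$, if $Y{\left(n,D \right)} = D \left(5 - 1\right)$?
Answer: $1139$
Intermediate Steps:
$Y{\left(n,D \right)} = 4 D$ ($Y{\left(n,D \right)} = D 4 = 4 D$)
$1139 + \left(-421 - 141\right) Y{\left(36,0 \right)} = 1139 + \left(-421 - 141\right) 4 \cdot 0 = 1139 + \left(-421 - 141\right) 0 = 1139 - 0 = 1139 + 0 = 1139$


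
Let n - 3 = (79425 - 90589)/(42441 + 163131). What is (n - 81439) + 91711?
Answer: 528060284/51393 ≈ 10275.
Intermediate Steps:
n = 151388/51393 (n = 3 + (79425 - 90589)/(42441 + 163131) = 3 - 11164/205572 = 3 - 11164*1/205572 = 3 - 2791/51393 = 151388/51393 ≈ 2.9457)
(n - 81439) + 91711 = (151388/51393 - 81439) + 91711 = -4185243139/51393 + 91711 = 528060284/51393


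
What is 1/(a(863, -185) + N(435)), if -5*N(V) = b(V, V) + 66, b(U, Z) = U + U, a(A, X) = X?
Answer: -5/1861 ≈ -0.0026867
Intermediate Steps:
b(U, Z) = 2*U
N(V) = -66/5 - 2*V/5 (N(V) = -(2*V + 66)/5 = -(66 + 2*V)/5 = -66/5 - 2*V/5)
1/(a(863, -185) + N(435)) = 1/(-185 + (-66/5 - ⅖*435)) = 1/(-185 + (-66/5 - 174)) = 1/(-185 - 936/5) = 1/(-1861/5) = -5/1861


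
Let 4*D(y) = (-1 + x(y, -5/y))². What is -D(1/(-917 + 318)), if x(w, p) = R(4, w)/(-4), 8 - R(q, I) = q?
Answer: -1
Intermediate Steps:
R(q, I) = 8 - q
x(w, p) = -1 (x(w, p) = (8 - 1*4)/(-4) = (8 - 4)*(-¼) = 4*(-¼) = -1)
D(y) = 1 (D(y) = (-1 - 1)²/4 = (¼)*(-2)² = (¼)*4 = 1)
-D(1/(-917 + 318)) = -1*1 = -1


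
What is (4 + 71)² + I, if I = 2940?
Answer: 8565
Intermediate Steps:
(4 + 71)² + I = (4 + 71)² + 2940 = 75² + 2940 = 5625 + 2940 = 8565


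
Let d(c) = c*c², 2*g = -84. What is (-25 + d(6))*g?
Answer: -8022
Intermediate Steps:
g = -42 (g = (½)*(-84) = -42)
d(c) = c³
(-25 + d(6))*g = (-25 + 6³)*(-42) = (-25 + 216)*(-42) = 191*(-42) = -8022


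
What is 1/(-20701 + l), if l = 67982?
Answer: 1/47281 ≈ 2.1150e-5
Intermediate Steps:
1/(-20701 + l) = 1/(-20701 + 67982) = 1/47281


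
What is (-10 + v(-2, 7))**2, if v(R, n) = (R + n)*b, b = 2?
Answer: 0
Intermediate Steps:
v(R, n) = 2*R + 2*n (v(R, n) = (R + n)*2 = 2*R + 2*n)
(-10 + v(-2, 7))**2 = (-10 + (2*(-2) + 2*7))**2 = (-10 + (-4 + 14))**2 = (-10 + 10)**2 = 0**2 = 0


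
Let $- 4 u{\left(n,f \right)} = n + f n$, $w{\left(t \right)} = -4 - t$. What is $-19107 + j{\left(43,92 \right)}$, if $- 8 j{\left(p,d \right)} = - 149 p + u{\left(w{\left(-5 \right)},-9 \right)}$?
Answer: $- \frac{146451}{8} \approx -18306.0$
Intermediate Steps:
$u{\left(n,f \right)} = - \frac{n}{4} - \frac{f n}{4}$ ($u{\left(n,f \right)} = - \frac{n + f n}{4} = - \frac{n}{4} - \frac{f n}{4}$)
$j{\left(p,d \right)} = - \frac{1}{4} + \frac{149 p}{8}$ ($j{\left(p,d \right)} = - \frac{- 149 p - \frac{\left(-4 - -5\right) \left(1 - 9\right)}{4}}{8} = - \frac{- 149 p - \frac{1}{4} \left(-4 + 5\right) \left(-8\right)}{8} = - \frac{- 149 p - \frac{1}{4} \left(-8\right)}{8} = - \frac{- 149 p + 2}{8} = - \frac{2 - 149 p}{8} = - \frac{1}{4} + \frac{149 p}{8}$)
$-19107 + j{\left(43,92 \right)} = -19107 + \left(- \frac{1}{4} + \frac{149}{8} \cdot 43\right) = -19107 + \left(- \frac{1}{4} + \frac{6407}{8}\right) = -19107 + \frac{6405}{8} = - \frac{146451}{8}$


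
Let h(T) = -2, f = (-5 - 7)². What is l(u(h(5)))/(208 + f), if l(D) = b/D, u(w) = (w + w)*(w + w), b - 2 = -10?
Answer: -1/704 ≈ -0.0014205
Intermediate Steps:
b = -8 (b = 2 - 10 = -8)
f = 144 (f = (-12)² = 144)
u(w) = 4*w² (u(w) = (2*w)*(2*w) = 4*w²)
l(D) = -8/D
l(u(h(5)))/(208 + f) = (-8/(4*(-2)²))/(208 + 144) = -8/(4*4)/352 = -8/16*(1/352) = -8*1/16*(1/352) = -½*1/352 = -1/704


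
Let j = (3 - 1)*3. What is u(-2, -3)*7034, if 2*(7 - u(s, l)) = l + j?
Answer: 38687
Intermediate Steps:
j = 6 (j = 2*3 = 6)
u(s, l) = 4 - l/2 (u(s, l) = 7 - (l + 6)/2 = 7 - (6 + l)/2 = 7 + (-3 - l/2) = 4 - l/2)
u(-2, -3)*7034 = (4 - ½*(-3))*7034 = (4 + 3/2)*7034 = (11/2)*7034 = 38687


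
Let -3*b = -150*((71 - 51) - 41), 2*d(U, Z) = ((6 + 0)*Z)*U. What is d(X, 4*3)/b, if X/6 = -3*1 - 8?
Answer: 396/175 ≈ 2.2629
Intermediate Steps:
X = -66 (X = 6*(-3*1 - 8) = 6*(-3 - 8) = 6*(-11) = -66)
d(U, Z) = 3*U*Z (d(U, Z) = (((6 + 0)*Z)*U)/2 = ((6*Z)*U)/2 = (6*U*Z)/2 = 3*U*Z)
b = -1050 (b = -(-50)*((71 - 51) - 41) = -(-50)*(20 - 41) = -(-50)*(-21) = -1/3*3150 = -1050)
d(X, 4*3)/b = (3*(-66)*(4*3))/(-1050) = (3*(-66)*12)*(-1/1050) = -2376*(-1/1050) = 396/175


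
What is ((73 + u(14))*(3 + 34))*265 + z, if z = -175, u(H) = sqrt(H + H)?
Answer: 715590 + 19610*sqrt(7) ≈ 7.6747e+5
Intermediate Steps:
u(H) = sqrt(2)*sqrt(H) (u(H) = sqrt(2*H) = sqrt(2)*sqrt(H))
((73 + u(14))*(3 + 34))*265 + z = ((73 + sqrt(2)*sqrt(14))*(3 + 34))*265 - 175 = ((73 + 2*sqrt(7))*37)*265 - 175 = (2701 + 74*sqrt(7))*265 - 175 = (715765 + 19610*sqrt(7)) - 175 = 715590 + 19610*sqrt(7)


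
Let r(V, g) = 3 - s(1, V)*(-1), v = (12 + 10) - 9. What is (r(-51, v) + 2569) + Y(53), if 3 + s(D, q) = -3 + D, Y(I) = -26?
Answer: 2541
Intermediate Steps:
v = 13 (v = 22 - 9 = 13)
s(D, q) = -6 + D (s(D, q) = -3 + (-3 + D) = -6 + D)
r(V, g) = -2 (r(V, g) = 3 - (-6 + 1)*(-1) = 3 - (-5)*(-1) = 3 - 1*5 = 3 - 5 = -2)
(r(-51, v) + 2569) + Y(53) = (-2 + 2569) - 26 = 2567 - 26 = 2541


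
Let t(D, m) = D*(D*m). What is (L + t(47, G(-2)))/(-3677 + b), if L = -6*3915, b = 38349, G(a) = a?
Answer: -6977/8668 ≈ -0.80491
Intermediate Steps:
t(D, m) = m*D²
L = -23490
(L + t(47, G(-2)))/(-3677 + b) = (-23490 - 2*47²)/(-3677 + 38349) = (-23490 - 2*2209)/34672 = (-23490 - 4418)*(1/34672) = -27908*1/34672 = -6977/8668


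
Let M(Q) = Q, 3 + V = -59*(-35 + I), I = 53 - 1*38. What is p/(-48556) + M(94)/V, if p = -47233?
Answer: 60157505/57150412 ≈ 1.0526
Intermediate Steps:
I = 15 (I = 53 - 38 = 15)
V = 1177 (V = -3 - 59*(-35 + 15) = -3 - 59*(-20) = -3 + 1180 = 1177)
p/(-48556) + M(94)/V = -47233/(-48556) + 94/1177 = -47233*(-1/48556) + 94*(1/1177) = 47233/48556 + 94/1177 = 60157505/57150412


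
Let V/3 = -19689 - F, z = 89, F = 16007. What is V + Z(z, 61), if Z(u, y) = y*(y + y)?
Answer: -99646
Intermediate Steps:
V = -107088 (V = 3*(-19689 - 1*16007) = 3*(-19689 - 16007) = 3*(-35696) = -107088)
Z(u, y) = 2*y² (Z(u, y) = y*(2*y) = 2*y²)
V + Z(z, 61) = -107088 + 2*61² = -107088 + 2*3721 = -107088 + 7442 = -99646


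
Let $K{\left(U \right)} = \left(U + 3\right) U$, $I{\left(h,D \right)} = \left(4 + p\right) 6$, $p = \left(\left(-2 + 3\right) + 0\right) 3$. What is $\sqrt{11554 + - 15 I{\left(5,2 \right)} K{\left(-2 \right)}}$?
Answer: $\sqrt{12814} \approx 113.2$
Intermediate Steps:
$p = 3$ ($p = \left(1 + 0\right) 3 = 1 \cdot 3 = 3$)
$I{\left(h,D \right)} = 42$ ($I{\left(h,D \right)} = \left(4 + 3\right) 6 = 7 \cdot 6 = 42$)
$K{\left(U \right)} = U \left(3 + U\right)$ ($K{\left(U \right)} = \left(3 + U\right) U = U \left(3 + U\right)$)
$\sqrt{11554 + - 15 I{\left(5,2 \right)} K{\left(-2 \right)}} = \sqrt{11554 + \left(-15\right) 42 \left(- 2 \left(3 - 2\right)\right)} = \sqrt{11554 - 630 \left(\left(-2\right) 1\right)} = \sqrt{11554 - -1260} = \sqrt{11554 + 1260} = \sqrt{12814}$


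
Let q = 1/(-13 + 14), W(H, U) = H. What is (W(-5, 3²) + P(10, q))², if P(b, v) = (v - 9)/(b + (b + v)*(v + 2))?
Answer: 49729/1849 ≈ 26.895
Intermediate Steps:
q = 1 (q = 1/1 = 1)
P(b, v) = (-9 + v)/(b + (2 + v)*(b + v)) (P(b, v) = (-9 + v)/(b + (b + v)*(2 + v)) = (-9 + v)/(b + (2 + v)*(b + v)))
(W(-5, 3²) + P(10, q))² = (-5 + (-9 + 1)/(1² + 2*1 + 3*10 + 10*1))² = (-5 - 8/(1 + 2 + 30 + 10))² = (-5 - 8/43)² = (-223/43)² = 49729/1849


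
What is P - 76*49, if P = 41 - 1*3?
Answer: -3686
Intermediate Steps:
P = 38 (P = 41 - 3 = 38)
P - 76*49 = 38 - 76*49 = 38 - 3724 = -3686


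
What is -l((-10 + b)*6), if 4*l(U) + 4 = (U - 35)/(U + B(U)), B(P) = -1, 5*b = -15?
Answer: 203/316 ≈ 0.64240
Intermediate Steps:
b = -3 (b = (⅕)*(-15) = -3)
l(U) = -1 + (-35 + U)/(4*(-1 + U)) (l(U) = -1 + ((U - 35)/(U - 1))/4 = -1 + ((-35 + U)/(-1 + U))/4 = -1 + (-35 + U)/(4*(-1 + U)))
-l((-10 + b)*6) = -(-31 - 3*(-10 - 3)*6)/(4*(-1 + (-10 - 3)*6)) = -(-31 - (-39)*6)/(4*(-1 - 13*6)) = -(-31 - 3*(-78))/(4*(-1 - 78)) = -(-31 + 234)/(4*(-79)) = -(-1)*203/(4*79) = -1*(-203/316) = 203/316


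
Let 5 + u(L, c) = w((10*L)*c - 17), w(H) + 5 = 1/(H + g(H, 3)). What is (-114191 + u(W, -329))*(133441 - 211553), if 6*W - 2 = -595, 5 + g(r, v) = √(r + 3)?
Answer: 265227634676557062375/29732478101 + 51261*√59721/29732478101 ≈ 8.9205e+9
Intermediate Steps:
g(r, v) = -5 + √(3 + r) (g(r, v) = -5 + √(r + 3) = -5 + √(3 + r))
W = -593/6 (W = ⅓ + (⅙)*(-595) = ⅓ - 595/6 = -593/6 ≈ -98.833)
w(H) = -5 + 1/(-5 + H + √(3 + H)) (w(H) = -5 + 1/(H + (-5 + √(3 + H))) = -5 + 1/(-5 + H + √(3 + H)))
u(L, c) = -5 + (111 - 5*√(-14 + 10*L*c) - 50*L*c)/(-22 + √(-14 + 10*L*c) + 10*L*c) (u(L, c) = -5 + (26 - 5*((10*L)*c - 17) - 5*√(3 + ((10*L)*c - 17)))/(-5 + ((10*L)*c - 17) + √(3 + ((10*L)*c - 17))) = -5 + (26 - 5*(10*L*c - 17) - 5*√(3 + (10*L*c - 17)))/(-5 + (10*L*c - 17) + √(3 + (10*L*c - 17))) = -5 + (26 - 5*(-17 + 10*L*c) - 5*√(3 + (-17 + 10*L*c)))/(-5 + (-17 + 10*L*c) + √(3 + (-17 + 10*L*c))) = -5 + (26 + (85 - 50*L*c) - 5*√(-14 + 10*L*c))/(-5 + (-17 + 10*L*c) + √(-14 + 10*L*c)) = -5 + (111 - 5*√(-14 + 10*L*c) - 50*L*c)/(-22 + √(-14 + 10*L*c) + 10*L*c))
(-114191 + u(W, -329))*(133441 - 211553) = (-114191 + (221 - 10*√(-14 + 10*(-593/6)*(-329)) - 100*(-593/6)*(-329))/(-22 + √2*√(-7 + 5*(-593/6)*(-329)) + 10*(-593/6)*(-329)))*(133441 - 211553) = (-114191 + (221 - 10*√(-14 + 975485/3) - 9754850/3)/(-22 + √2*√(-7 + 975485/6) + 975485/3))*(-78112) = (-114191 + (221 - 70*√59721/3 - 9754850/3)/(-22 + √2*√(975443/6) + 975485/3))*(-78112) = (-114191 + (221 - 70*√59721/3 - 9754850/3)/(-22 + √2*(7*√119442/6) + 975485/3))*(-78112) = (-114191 + (221 - 70*√59721/3 - 9754850/3)/(-22 + 7*√59721/3 + 975485/3))*(-78112) = (-114191 + (-9754187/3 - 70*√59721/3)/(975419/3 + 7*√59721/3))*(-78112) = 8919687392 - 78112*(-9754187/3 - 70*√59721/3)/(975419/3 + 7*√59721/3)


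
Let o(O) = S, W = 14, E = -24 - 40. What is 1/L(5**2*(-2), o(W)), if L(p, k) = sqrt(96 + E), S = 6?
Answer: sqrt(2)/8 ≈ 0.17678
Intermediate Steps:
E = -64
o(O) = 6
L(p, k) = 4*sqrt(2) (L(p, k) = sqrt(96 - 64) = sqrt(32) = 4*sqrt(2))
1/L(5**2*(-2), o(W)) = 1/(4*sqrt(2)) = sqrt(2)/8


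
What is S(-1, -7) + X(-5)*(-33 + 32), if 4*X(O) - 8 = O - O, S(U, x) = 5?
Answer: 3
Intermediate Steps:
X(O) = 2 (X(O) = 2 + (O - O)/4 = 2 + (1/4)*0 = 2 + 0 = 2)
S(-1, -7) + X(-5)*(-33 + 32) = 5 + 2*(-33 + 32) = 5 + 2*(-1) = 5 - 2 = 3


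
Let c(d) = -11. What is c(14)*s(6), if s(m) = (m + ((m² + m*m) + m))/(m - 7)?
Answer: 924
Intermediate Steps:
s(m) = (2*m + 2*m²)/(-7 + m) (s(m) = (m + ((m² + m²) + m))/(-7 + m) = (m + (2*m² + m))/(-7 + m) = (m + (m + 2*m²))/(-7 + m) = (2*m + 2*m²)/(-7 + m))
c(14)*s(6) = -22*6*(1 + 6)/(-7 + 6) = -22*6*7/(-1) = -22*6*(-1)*7 = -11*(-84) = 924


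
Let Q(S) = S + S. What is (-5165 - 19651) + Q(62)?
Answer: -24692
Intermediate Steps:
Q(S) = 2*S
(-5165 - 19651) + Q(62) = (-5165 - 19651) + 2*62 = -24816 + 124 = -24692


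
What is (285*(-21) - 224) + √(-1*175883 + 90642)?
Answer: -6209 + I*√85241 ≈ -6209.0 + 291.96*I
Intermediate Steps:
(285*(-21) - 224) + √(-1*175883 + 90642) = (-5985 - 224) + √(-175883 + 90642) = -6209 + √(-85241) = -6209 + I*√85241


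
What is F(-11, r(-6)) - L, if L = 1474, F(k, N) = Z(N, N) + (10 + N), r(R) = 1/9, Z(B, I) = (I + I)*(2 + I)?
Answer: -118537/81 ≈ -1463.4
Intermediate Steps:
Z(B, I) = 2*I*(2 + I) (Z(B, I) = (2*I)*(2 + I) = 2*I*(2 + I))
r(R) = 1/9
F(k, N) = 10 + N + 2*N*(2 + N) (F(k, N) = 2*N*(2 + N) + (10 + N) = 10 + N + 2*N*(2 + N))
F(-11, r(-6)) - L = (10 + 1/9 + 2*(1/9)*(2 + 1/9)) - 1*1474 = (10 + 1/9 + 2*(1/9)*(19/9)) - 1474 = (10 + 1/9 + 38/81) - 1474 = 857/81 - 1474 = -118537/81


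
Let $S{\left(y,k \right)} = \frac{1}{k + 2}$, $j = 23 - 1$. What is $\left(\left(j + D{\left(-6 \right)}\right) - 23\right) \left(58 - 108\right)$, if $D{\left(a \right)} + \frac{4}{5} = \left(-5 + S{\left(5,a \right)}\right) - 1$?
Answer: $\frac{805}{2} \approx 402.5$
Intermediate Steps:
$j = 22$
$S{\left(y,k \right)} = \frac{1}{2 + k}$
$D{\left(a \right)} = - \frac{34}{5} + \frac{1}{2 + a}$ ($D{\left(a \right)} = - \frac{4}{5} - \left(6 - \frac{1}{2 + a}\right) = - \frac{34}{5} + \frac{1}{2 + a}$)
$\left(\left(j + D{\left(-6 \right)}\right) - 23\right) \left(58 - 108\right) = \left(\left(22 + \frac{-63 - -204}{5 \left(2 - 6\right)}\right) - 23\right) \left(58 - 108\right) = \left(\left(22 + \frac{-63 + 204}{5 \left(-4\right)}\right) - 23\right) \left(-50\right) = \left(\left(22 + \frac{1}{5} \left(- \frac{1}{4}\right) 141\right) - 23\right) \left(-50\right) = \left(\left(22 - \frac{141}{20}\right) - 23\right) \left(-50\right) = \left(\frac{299}{20} - 23\right) \left(-50\right) = \left(- \frac{161}{20}\right) \left(-50\right) = \frac{805}{2}$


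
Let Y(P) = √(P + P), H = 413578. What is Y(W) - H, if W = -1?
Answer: -413578 + I*√2 ≈ -4.1358e+5 + 1.4142*I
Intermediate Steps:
Y(P) = √2*√P (Y(P) = √(2*P) = √2*√P)
Y(W) - H = √2*√(-1) - 1*413578 = √2*I - 413578 = I*√2 - 413578 = -413578 + I*√2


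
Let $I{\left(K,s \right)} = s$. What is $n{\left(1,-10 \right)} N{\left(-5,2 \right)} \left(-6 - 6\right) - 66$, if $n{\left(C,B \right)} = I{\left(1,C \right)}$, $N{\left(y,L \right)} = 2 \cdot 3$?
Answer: $-138$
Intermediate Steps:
$N{\left(y,L \right)} = 6$
$n{\left(C,B \right)} = C$
$n{\left(1,-10 \right)} N{\left(-5,2 \right)} \left(-6 - 6\right) - 66 = 1 \cdot 6 \left(-6 - 6\right) - 66 = 1 \cdot 6 \left(-12\right) - 66 = 1 \left(-72\right) - 66 = -72 - 66 = -138$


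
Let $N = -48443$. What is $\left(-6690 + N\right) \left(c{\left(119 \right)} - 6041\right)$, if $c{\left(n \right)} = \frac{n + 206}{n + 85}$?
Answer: $\frac{67926006187}{204} \approx 3.3297 \cdot 10^{8}$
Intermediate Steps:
$c{\left(n \right)} = \frac{206 + n}{85 + n}$
$\left(-6690 + N\right) \left(c{\left(119 \right)} - 6041\right) = \left(-6690 - 48443\right) \left(\frac{206 + 119}{85 + 119} - 6041\right) = - 55133 \left(\frac{1}{204} \cdot 325 - 6041\right) = - 55133 \left(\frac{325}{204} - 6041\right) = \left(-55133\right) \left(- \frac{1232039}{204}\right) = \frac{67926006187}{204}$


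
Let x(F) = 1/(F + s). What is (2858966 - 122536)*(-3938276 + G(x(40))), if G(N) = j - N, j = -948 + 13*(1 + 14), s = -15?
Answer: -53894386179636/5 ≈ -1.0779e+13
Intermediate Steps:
x(F) = 1/(-15 + F) (x(F) = 1/(F - 15) = 1/(-15 + F))
j = -753 (j = -948 + 13*15 = -948 + 195 = -753)
G(N) = -753 - N
(2858966 - 122536)*(-3938276 + G(x(40))) = (2858966 - 122536)*(-3938276 + (-753 - 1/(-15 + 40))) = 2736430*(-3938276 + (-753 - 1/25)) = 2736430*(-3938276 - 18826/25) = 2736430*(-98475726/25) = -53894386179636/5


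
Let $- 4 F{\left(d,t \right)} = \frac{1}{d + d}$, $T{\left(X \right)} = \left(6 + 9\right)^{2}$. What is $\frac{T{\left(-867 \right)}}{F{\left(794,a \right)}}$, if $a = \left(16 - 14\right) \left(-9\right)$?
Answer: $-1429200$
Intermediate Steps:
$T{\left(X \right)} = 225$ ($T{\left(X \right)} = 15^{2} = 225$)
$a = -18$ ($a = 2 \left(-9\right) = -18$)
$F{\left(d,t \right)} = - \frac{1}{8 d}$ ($F{\left(d,t \right)} = - \frac{1}{4 \left(d + d\right)} = - \frac{1}{4 \cdot 2 d} = - \frac{\frac{1}{2} \frac{1}{d}}{4} = - \frac{1}{8 d}$)
$\frac{T{\left(-867 \right)}}{F{\left(794,a \right)}} = \frac{225}{\left(- \frac{1}{8}\right) \frac{1}{794}} = \frac{225}{- \frac{1}{6352}} = 225 \left(-6352\right) = -1429200$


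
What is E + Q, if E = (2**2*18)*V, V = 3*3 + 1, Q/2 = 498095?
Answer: 996910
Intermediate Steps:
Q = 996190 (Q = 2*498095 = 996190)
V = 10 (V = 9 + 1 = 10)
E = 720 (E = (2**2*18)*10 = (4*18)*10 = 72*10 = 720)
E + Q = 720 + 996190 = 996910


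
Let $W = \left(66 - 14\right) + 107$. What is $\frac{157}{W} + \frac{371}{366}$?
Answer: $\frac{12939}{6466} \approx 2.0011$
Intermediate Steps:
$W = 159$ ($W = 52 + 107 = 159$)
$\frac{157}{W} + \frac{371}{366} = \frac{157}{159} + \frac{371}{366} = \frac{12939}{6466}$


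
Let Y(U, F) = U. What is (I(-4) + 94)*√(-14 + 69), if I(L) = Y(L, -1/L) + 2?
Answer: 92*√55 ≈ 682.29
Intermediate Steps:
I(L) = 2 + L (I(L) = L + 2 = 2 + L)
(I(-4) + 94)*√(-14 + 69) = ((2 - 4) + 94)*√(-14 + 69) = (-2 + 94)*√55 = 92*√55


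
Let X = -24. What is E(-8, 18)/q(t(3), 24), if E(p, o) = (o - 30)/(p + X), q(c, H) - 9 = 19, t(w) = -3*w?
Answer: 3/224 ≈ 0.013393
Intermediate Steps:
q(c, H) = 28 (q(c, H) = 9 + 19 = 28)
E(p, o) = (-30 + o)/(-24 + p) (E(p, o) = (o - 30)/(p - 24) = (-30 + o)/(-24 + p))
E(-8, 18)/q(t(3), 24) = ((-30 + 18)/(-24 - 8))/28 = (-12/(-32))*(1/28) = -1/32*(-12)*(1/28) = (3/8)*(1/28) = 3/224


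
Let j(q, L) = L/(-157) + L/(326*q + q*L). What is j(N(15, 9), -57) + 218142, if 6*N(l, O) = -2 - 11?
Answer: 119766537141/549029 ≈ 2.1814e+5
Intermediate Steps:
N(l, O) = -13/6 (N(l, O) = (-2 - 11)/6 = (1/6)*(-13) = -13/6)
j(q, L) = -L/157 + L/(326*q + L*q) (j(q, L) = L*(-1/157) + L/(326*q + L*q) = -L/157 + L/(326*q + L*q))
j(N(15, 9), -57) + 218142 = (1/157)*(-57)*(157 - 326*(-13/6) - 1*(-57)*(-13/6))/(-13/6*(326 - 57)) + 218142 = (1/157)*(-57)*(-6/13)*(157 + 2119/3 - 247/2)/269 + 218142 = (1/157)*(-57)*(-6/13)*(1/269)*(4439/6) + 218142 = 253023/549029 + 218142 = 119766537141/549029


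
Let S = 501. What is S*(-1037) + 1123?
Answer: -518414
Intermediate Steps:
S*(-1037) + 1123 = 501*(-1037) + 1123 = -519537 + 1123 = -518414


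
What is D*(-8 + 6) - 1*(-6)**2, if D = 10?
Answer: -56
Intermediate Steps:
D*(-8 + 6) - 1*(-6)**2 = 10*(-8 + 6) - 1*(-6)**2 = 10*(-2) - 1*36 = -20 - 36 = -56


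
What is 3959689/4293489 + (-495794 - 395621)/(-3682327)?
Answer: 18408150213238/15810030468903 ≈ 1.1643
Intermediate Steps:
3959689/4293489 + (-495794 - 395621)/(-3682327) = 3959689*(1/4293489) - 891415*(-1/3682327) = 3959689/4293489 + 891415/3682327 = 18408150213238/15810030468903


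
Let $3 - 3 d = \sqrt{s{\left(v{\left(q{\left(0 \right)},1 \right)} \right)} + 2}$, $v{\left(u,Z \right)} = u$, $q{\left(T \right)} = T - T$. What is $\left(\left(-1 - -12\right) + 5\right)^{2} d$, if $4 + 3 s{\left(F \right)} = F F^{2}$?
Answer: $256 - \frac{256 \sqrt{6}}{9} \approx 186.33$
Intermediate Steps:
$q{\left(T \right)} = 0$
$s{\left(F \right)} = - \frac{4}{3} + \frac{F^{3}}{3}$ ($s{\left(F \right)} = - \frac{4}{3} + \frac{F F^{2}}{3} = - \frac{4}{3} + \frac{F^{3}}{3}$)
$d = 1 - \frac{\sqrt{6}}{9}$ ($d = 1 - \frac{\sqrt{\left(- \frac{4}{3} + \frac{0^{3}}{3}\right) + 2}}{3} = 1 - \frac{\sqrt{\left(- \frac{4}{3} + \frac{1}{3} \cdot 0\right) + 2}}{3} = 1 - \frac{\sqrt{\left(- \frac{4}{3} + 0\right) + 2}}{3} = 1 - \frac{\sqrt{- \frac{4}{3} + 2}}{3} = 1 - \frac{\sqrt{\frac{2}{3}}}{3} = 1 - \frac{\frac{1}{3} \sqrt{6}}{3} = 1 - \frac{\sqrt{6}}{9} \approx 0.72783$)
$\left(\left(-1 - -12\right) + 5\right)^{2} d = \left(\left(-1 - -12\right) + 5\right)^{2} \left(1 - \frac{\sqrt{6}}{9}\right) = \left(\left(-1 + 12\right) + 5\right)^{2} \left(1 - \frac{\sqrt{6}}{9}\right) = \left(11 + 5\right)^{2} \left(1 - \frac{\sqrt{6}}{9}\right) = 16^{2} \left(1 - \frac{\sqrt{6}}{9}\right) = 256 \left(1 - \frac{\sqrt{6}}{9}\right) = 256 - \frac{256 \sqrt{6}}{9}$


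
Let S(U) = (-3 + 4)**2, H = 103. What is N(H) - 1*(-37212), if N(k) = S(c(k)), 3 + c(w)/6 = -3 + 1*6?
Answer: 37213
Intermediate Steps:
c(w) = 0 (c(w) = -18 + 6*(-3 + 1*6) = -18 + 6*(-3 + 6) = -18 + 6*3 = -18 + 18 = 0)
S(U) = 1 (S(U) = 1**2 = 1)
N(k) = 1
N(H) - 1*(-37212) = 1 - 1*(-37212) = 1 + 37212 = 37213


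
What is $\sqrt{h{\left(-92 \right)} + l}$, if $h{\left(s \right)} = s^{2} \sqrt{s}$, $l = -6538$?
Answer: $\sqrt{-6538 + 16928 i \sqrt{23}} \approx 193.53 + 209.74 i$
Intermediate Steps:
$h{\left(s \right)} = s^{\frac{5}{2}}$
$\sqrt{h{\left(-92 \right)} + l} = \sqrt{\left(-92\right)^{\frac{5}{2}} - 6538} = \sqrt{16928 i \sqrt{23} - 6538} = \sqrt{-6538 + 16928 i \sqrt{23}}$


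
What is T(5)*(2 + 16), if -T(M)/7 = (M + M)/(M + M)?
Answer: -126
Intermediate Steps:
T(M) = -7 (T(M) = -7*(M + M)/(M + M) = -7*2*M/(2*M) = -7*2*M*1/(2*M) = -7*1 = -7)
T(5)*(2 + 16) = -7*(2 + 16) = -7*18 = -126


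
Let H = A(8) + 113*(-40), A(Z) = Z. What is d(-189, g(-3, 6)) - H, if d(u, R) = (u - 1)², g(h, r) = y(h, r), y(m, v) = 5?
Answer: 40612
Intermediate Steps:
g(h, r) = 5
d(u, R) = (-1 + u)²
H = -4512 (H = 8 + 113*(-40) = 8 - 4520 = -4512)
d(-189, g(-3, 6)) - H = (-1 - 189)² - 1*(-4512) = (-190)² + 4512 = 36100 + 4512 = 40612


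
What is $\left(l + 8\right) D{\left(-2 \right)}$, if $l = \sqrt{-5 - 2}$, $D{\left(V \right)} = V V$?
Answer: $32 + 4 i \sqrt{7} \approx 32.0 + 10.583 i$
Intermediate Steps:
$D{\left(V \right)} = V^{2}$
$l = i \sqrt{7}$ ($l = \sqrt{-7} = i \sqrt{7} \approx 2.6458 i$)
$\left(l + 8\right) D{\left(-2 \right)} = \left(i \sqrt{7} + 8\right) \left(-2\right)^{2} = \left(8 + i \sqrt{7}\right) 4 = 32 + 4 i \sqrt{7}$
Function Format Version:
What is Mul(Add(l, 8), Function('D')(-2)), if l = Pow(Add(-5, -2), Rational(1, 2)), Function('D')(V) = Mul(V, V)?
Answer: Add(32, Mul(4, I, Pow(7, Rational(1, 2)))) ≈ Add(32.000, Mul(10.583, I))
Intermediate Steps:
Function('D')(V) = Pow(V, 2)
l = Mul(I, Pow(7, Rational(1, 2))) (l = Pow(-7, Rational(1, 2)) = Mul(I, Pow(7, Rational(1, 2))) ≈ Mul(2.6458, I))
Mul(Add(l, 8), Function('D')(-2)) = Mul(Add(Mul(I, Pow(7, Rational(1, 2))), 8), Pow(-2, 2)) = Mul(Add(8, Mul(I, Pow(7, Rational(1, 2)))), 4) = Add(32, Mul(4, I, Pow(7, Rational(1, 2))))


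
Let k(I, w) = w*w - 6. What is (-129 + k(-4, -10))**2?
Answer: 1225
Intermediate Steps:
k(I, w) = -6 + w**2 (k(I, w) = w**2 - 6 = -6 + w**2)
(-129 + k(-4, -10))**2 = (-129 + (-6 + (-10)**2))**2 = (-129 + (-6 + 100))**2 = (-129 + 94)**2 = (-35)**2 = 1225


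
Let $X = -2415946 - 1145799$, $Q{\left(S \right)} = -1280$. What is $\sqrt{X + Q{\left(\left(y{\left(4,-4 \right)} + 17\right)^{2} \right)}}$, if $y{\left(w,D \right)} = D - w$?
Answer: $5 i \sqrt{142521} \approx 1887.6 i$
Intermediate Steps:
$X = -3561745$
$\sqrt{X + Q{\left(\left(y{\left(4,-4 \right)} + 17\right)^{2} \right)}} = \sqrt{-3561745 - 1280} = \sqrt{-3563025} = 5 i \sqrt{142521}$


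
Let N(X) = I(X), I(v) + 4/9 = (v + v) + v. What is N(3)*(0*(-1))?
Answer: 0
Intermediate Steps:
I(v) = -4/9 + 3*v (I(v) = -4/9 + ((v + v) + v) = -4/9 + (2*v + v) = -4/9 + 3*v)
N(X) = -4/9 + 3*X
N(3)*(0*(-1)) = (-4/9 + 3*3)*(0*(-1)) = (-4/9 + 9)*0 = (77/9)*0 = 0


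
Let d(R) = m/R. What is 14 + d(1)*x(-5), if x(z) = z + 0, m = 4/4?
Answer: 9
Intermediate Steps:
m = 1 (m = 4*(1/4) = 1)
d(R) = 1/R
x(z) = z
14 + d(1)*x(-5) = 14 - 5/1 = 14 + 1*(-5) = 14 - 5 = 9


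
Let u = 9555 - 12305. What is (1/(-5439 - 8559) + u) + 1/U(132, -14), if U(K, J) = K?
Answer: -846876689/307956 ≈ -2750.0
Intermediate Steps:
u = -2750
(1/(-5439 - 8559) + u) + 1/U(132, -14) = (1/(-5439 - 8559) - 2750) + 1/132 = (1/(-13998) - 2750) + 1/132 = (-1/13998 - 2750) + 1/132 = -38494501/13998 + 1/132 = -846876689/307956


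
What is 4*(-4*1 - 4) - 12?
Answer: -44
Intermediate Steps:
4*(-4*1 - 4) - 12 = 4*(-4 - 4) - 12 = 4*(-8) - 12 = -32 - 12 = -44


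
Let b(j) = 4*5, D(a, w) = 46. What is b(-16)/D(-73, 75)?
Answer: 10/23 ≈ 0.43478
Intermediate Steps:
b(j) = 20
b(-16)/D(-73, 75) = 20/46 = 20*(1/46) = 10/23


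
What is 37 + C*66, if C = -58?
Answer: -3791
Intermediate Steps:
37 + C*66 = 37 - 58*66 = 37 - 3828 = -3791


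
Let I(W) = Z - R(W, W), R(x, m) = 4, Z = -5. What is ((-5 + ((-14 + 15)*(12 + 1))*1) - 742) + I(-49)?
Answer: -743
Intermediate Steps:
I(W) = -9 (I(W) = -5 - 1*4 = -5 - 4 = -9)
((-5 + ((-14 + 15)*(12 + 1))*1) - 742) + I(-49) = ((-5 + ((-14 + 15)*(12 + 1))*1) - 742) - 9 = ((-5 + (1*13)*1) - 742) - 9 = ((-5 + 13*1) - 742) - 9 = ((-5 + 13) - 742) - 9 = (8 - 742) - 9 = -734 - 9 = -743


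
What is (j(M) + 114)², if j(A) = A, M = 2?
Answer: 13456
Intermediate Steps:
(j(M) + 114)² = (2 + 114)² = 116² = 13456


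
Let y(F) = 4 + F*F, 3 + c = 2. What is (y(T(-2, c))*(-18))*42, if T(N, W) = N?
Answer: -6048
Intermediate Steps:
c = -1 (c = -3 + 2 = -1)
y(F) = 4 + F**2
(y(T(-2, c))*(-18))*42 = ((4 + (-2)**2)*(-18))*42 = ((4 + 4)*(-18))*42 = (8*(-18))*42 = -144*42 = -6048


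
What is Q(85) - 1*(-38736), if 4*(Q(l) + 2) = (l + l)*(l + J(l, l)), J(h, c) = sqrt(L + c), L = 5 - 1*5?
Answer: 84693/2 + 85*sqrt(85)/2 ≈ 42738.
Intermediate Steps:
L = 0 (L = 5 - 5 = 0)
J(h, c) = sqrt(c) (J(h, c) = sqrt(0 + c) = sqrt(c))
Q(l) = -2 + l*(l + sqrt(l))/2 (Q(l) = -2 + ((l + l)*(l + sqrt(l)))/4 = -2 + ((2*l)*(l + sqrt(l)))/4 = -2 + (2*l*(l + sqrt(l)))/4 = -2 + l*(l + sqrt(l))/2)
Q(85) - 1*(-38736) = (-2 + (1/2)*85**2 + 85**(3/2)/2) - 1*(-38736) = (-2 + (1/2)*7225 + (85*sqrt(85))/2) + 38736 = (-2 + 7225/2 + 85*sqrt(85)/2) + 38736 = (7221/2 + 85*sqrt(85)/2) + 38736 = 84693/2 + 85*sqrt(85)/2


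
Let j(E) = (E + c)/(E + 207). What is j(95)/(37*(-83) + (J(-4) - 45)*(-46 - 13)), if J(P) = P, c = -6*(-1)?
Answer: -101/54360 ≈ -0.0018580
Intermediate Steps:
c = 6
j(E) = (6 + E)/(207 + E) (j(E) = (E + 6)/(E + 207) = (6 + E)/(207 + E))
j(95)/(37*(-83) + (J(-4) - 45)*(-46 - 13)) = ((6 + 95)/(207 + 95))/(37*(-83) + (-4 - 45)*(-46 - 13)) = (101/302)/(-3071 - 49*(-59)) = ((1/302)*101)/(-3071 + 2891) = (101/302)/(-180) = (101/302)*(-1/180) = -101/54360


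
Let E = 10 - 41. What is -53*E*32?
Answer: 52576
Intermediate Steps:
E = -31
-53*E*32 = -53*(-31)*32 = 1643*32 = 52576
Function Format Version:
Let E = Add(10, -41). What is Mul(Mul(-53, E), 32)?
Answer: 52576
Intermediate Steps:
E = -31
Mul(Mul(-53, E), 32) = Mul(Mul(-53, -31), 32) = Mul(1643, 32) = 52576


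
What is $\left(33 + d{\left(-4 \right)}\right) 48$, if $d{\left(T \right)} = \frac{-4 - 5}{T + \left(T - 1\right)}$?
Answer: $1632$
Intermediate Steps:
$d{\left(T \right)} = - \frac{9}{-1 + 2 T}$ ($d{\left(T \right)} = - \frac{9}{T + \left(-1 + T\right)} = - \frac{9}{-1 + 2 T}$)
$\left(33 + d{\left(-4 \right)}\right) 48 = \left(33 - \frac{9}{-1 + 2 \left(-4\right)}\right) 48 = \left(33 - \frac{9}{-1 - 8}\right) 48 = \left(33 - \frac{9}{-9}\right) 48 = \left(33 - -1\right) 48 = \left(33 + 1\right) 48 = 34 \cdot 48 = 1632$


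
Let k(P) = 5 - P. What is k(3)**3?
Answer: 8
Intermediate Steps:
k(3)**3 = (5 - 1*3)**3 = (5 - 3)**3 = 2**3 = 8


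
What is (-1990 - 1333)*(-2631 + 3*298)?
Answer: 5772051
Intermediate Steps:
(-1990 - 1333)*(-2631 + 3*298) = -3323*(-2631 + 894) = -3323*(-1737) = 5772051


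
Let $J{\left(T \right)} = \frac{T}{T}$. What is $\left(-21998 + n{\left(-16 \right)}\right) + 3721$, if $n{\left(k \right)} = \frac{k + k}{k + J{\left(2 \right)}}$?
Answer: $- \frac{274123}{15} \approx -18275.0$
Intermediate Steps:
$J{\left(T \right)} = 1$
$n{\left(k \right)} = \frac{2 k}{1 + k}$ ($n{\left(k \right)} = \frac{k + k}{k + 1} = \frac{2 k}{1 + k}$)
$\left(-21998 + n{\left(-16 \right)}\right) + 3721 = \left(-21998 + 2 \left(-16\right) \frac{1}{1 - 16}\right) + 3721 = \left(-21998 + 2 \left(-16\right) \frac{1}{-15}\right) + 3721 = \left(-21998 + 2 \left(-16\right) \left(- \frac{1}{15}\right)\right) + 3721 = \left(-21998 + \frac{32}{15}\right) + 3721 = - \frac{329938}{15} + 3721 = - \frac{274123}{15}$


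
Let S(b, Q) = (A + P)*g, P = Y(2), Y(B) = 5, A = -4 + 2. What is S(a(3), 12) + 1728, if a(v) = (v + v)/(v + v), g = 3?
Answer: 1737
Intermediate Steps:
A = -2
P = 5
a(v) = 1 (a(v) = (2*v)/((2*v)) = (2*v)*(1/(2*v)) = 1)
S(b, Q) = 9 (S(b, Q) = (-2 + 5)*3 = 3*3 = 9)
S(a(3), 12) + 1728 = 9 + 1728 = 1737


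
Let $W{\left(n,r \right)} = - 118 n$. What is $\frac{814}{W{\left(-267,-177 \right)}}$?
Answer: $\frac{407}{15753} \approx 0.025836$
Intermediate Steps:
$\frac{814}{W{\left(-267,-177 \right)}} = \frac{814}{\left(-118\right) \left(-267\right)} = \frac{814}{31506} = 814 \cdot \frac{1}{31506} = \frac{407}{15753}$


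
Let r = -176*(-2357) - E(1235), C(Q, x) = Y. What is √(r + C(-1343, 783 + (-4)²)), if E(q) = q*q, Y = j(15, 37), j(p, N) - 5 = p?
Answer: I*√1110373 ≈ 1053.7*I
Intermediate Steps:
j(p, N) = 5 + p
Y = 20 (Y = 5 + 15 = 20)
E(q) = q²
C(Q, x) = 20
r = -1110393 (r = -176*(-2357) - 1*1235² = 414832 - 1*1525225 = 414832 - 1525225 = -1110393)
√(r + C(-1343, 783 + (-4)²)) = √(-1110393 + 20) = √(-1110373) = I*√1110373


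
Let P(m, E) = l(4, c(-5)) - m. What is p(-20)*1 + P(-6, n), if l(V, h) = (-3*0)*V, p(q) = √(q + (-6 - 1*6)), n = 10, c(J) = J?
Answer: 6 + 4*I*√2 ≈ 6.0 + 5.6569*I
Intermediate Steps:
p(q) = √(-12 + q) (p(q) = √(q + (-6 - 6)) = √(q - 12) = √(-12 + q))
l(V, h) = 0 (l(V, h) = 0*V = 0)
P(m, E) = -m (P(m, E) = 0 - m = -m)
p(-20)*1 + P(-6, n) = √(-12 - 20)*1 - 1*(-6) = √(-32)*1 + 6 = (4*I*√2)*1 + 6 = 4*I*√2 + 6 = 6 + 4*I*√2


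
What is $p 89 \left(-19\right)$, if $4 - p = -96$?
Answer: $-169100$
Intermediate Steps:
$p = 100$ ($p = 4 - -96 = 4 + 96 = 100$)
$p 89 \left(-19\right) = 100 \cdot 89 \left(-19\right) = 8900 \left(-19\right) = -169100$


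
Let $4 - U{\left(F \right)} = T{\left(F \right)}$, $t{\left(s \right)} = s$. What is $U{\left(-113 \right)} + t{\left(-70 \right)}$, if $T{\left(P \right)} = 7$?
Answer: $-73$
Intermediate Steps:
$U{\left(F \right)} = -3$ ($U{\left(F \right)} = 4 - 7 = -3$)
$U{\left(-113 \right)} + t{\left(-70 \right)} = -3 - 70 = -73$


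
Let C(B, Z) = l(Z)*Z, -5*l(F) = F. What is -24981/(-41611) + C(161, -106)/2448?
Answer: -40443439/127329660 ≈ -0.31763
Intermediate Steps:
l(F) = -F/5
C(B, Z) = -Z²/5 (C(B, Z) = (-Z/5)*Z = -Z²/5)
-24981/(-41611) + C(161, -106)/2448 = -24981/(-41611) - ⅕*(-106)²/2448 = -24981*(-1/41611) - ⅕*11236*(1/2448) = 24981/41611 - 11236/5*1/2448 = 24981/41611 - 2809/3060 = -40443439/127329660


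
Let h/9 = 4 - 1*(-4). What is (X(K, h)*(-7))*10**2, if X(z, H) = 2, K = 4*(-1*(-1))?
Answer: -1400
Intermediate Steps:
h = 72 (h = 9*(4 - 1*(-4)) = 9*(4 + 4) = 9*8 = 72)
K = 4 (K = 4*1 = 4)
(X(K, h)*(-7))*10**2 = (2*(-7))*10**2 = -14*100 = -1400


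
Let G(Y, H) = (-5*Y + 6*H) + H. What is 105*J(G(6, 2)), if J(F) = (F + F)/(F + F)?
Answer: 105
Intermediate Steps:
G(Y, H) = -5*Y + 7*H
J(F) = 1 (J(F) = (2*F)/((2*F)) = (2*F)*(1/(2*F)) = 1)
105*J(G(6, 2)) = 105*1 = 105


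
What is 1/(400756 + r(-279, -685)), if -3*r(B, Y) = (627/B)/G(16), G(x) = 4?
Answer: 1116/447243905 ≈ 2.4953e-6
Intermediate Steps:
r(B, Y) = -209/(4*B) (r(B, Y) = -627/B/(3*4) = -209/(4*B))
1/(400756 + r(-279, -685)) = 1/(400756 - 209/4/(-279)) = 1/(400756 - 209/4*(-1/279)) = 1/(400756 + 209/1116) = 1/(447243905/1116) = 1116/447243905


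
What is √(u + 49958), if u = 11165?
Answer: √61123 ≈ 247.23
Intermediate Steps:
√(u + 49958) = √(11165 + 49958) = √61123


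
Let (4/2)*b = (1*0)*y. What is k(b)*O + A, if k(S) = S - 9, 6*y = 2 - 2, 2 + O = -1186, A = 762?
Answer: 11454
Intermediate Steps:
O = -1188 (O = -2 - 1186 = -1188)
y = 0 (y = (2 - 2)/6 = (⅙)*0 = 0)
b = 0 (b = ((1*0)*0)/2 = (0*0)/2 = (½)*0 = 0)
k(S) = -9 + S
k(b)*O + A = (-9 + 0)*(-1188) + 762 = -9*(-1188) + 762 = 10692 + 762 = 11454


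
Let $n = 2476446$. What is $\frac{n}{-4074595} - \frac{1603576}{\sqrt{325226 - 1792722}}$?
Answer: $- \frac{353778}{582085} + \frac{400894 i \sqrt{366874}}{183437} \approx -0.60778 + 1323.7 i$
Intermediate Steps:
$\frac{n}{-4074595} - \frac{1603576}{\sqrt{325226 - 1792722}} = \frac{2476446}{-4074595} - \frac{1603576}{\sqrt{325226 - 1792722}} = 2476446 \left(- \frac{1}{4074595}\right) - \frac{1603576}{\sqrt{-1467496}} = - \frac{353778}{582085} - \frac{1603576}{2 i \sqrt{366874}} = - \frac{353778}{582085} - 1603576 \left(- \frac{i \sqrt{366874}}{733748}\right) = - \frac{353778}{582085} + \frac{400894 i \sqrt{366874}}{183437}$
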